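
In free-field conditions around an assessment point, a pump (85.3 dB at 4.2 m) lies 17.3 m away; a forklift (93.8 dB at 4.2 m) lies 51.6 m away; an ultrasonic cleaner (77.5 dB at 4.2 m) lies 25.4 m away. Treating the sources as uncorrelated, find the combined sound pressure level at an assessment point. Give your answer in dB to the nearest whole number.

76 dB

Apply inverse-square spreading to bring every level to the receiver, then sum 10^(L/10).
pump: 85.3 − 20·log₁₀(17.3/4.2) = 85.3 − 12.30 = 73.00 dB.
forklift: 93.8 − 20·log₁₀(51.6/4.2) = 93.8 − 21.79 = 72.01 dB.
ultrasonic cleaner: 77.5 − 20·log₁₀(25.4/4.2) = 77.5 − 15.63 = 61.87 dB.
Σ 10^(L/10) = 3.740e+07 → L_total = 10·log₁₀(3.740e+07) = 75.73 dB.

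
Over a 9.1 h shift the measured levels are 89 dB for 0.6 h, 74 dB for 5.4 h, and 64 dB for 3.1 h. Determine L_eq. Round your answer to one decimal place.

L_eq = 10·log₁₀[(1/T)·Σ tᵢ·10^(Lᵢ/10)] with T = 9.1 h.
Σ tᵢ·10^(Lᵢ/10) = 0.6·10^(89/10) + 5.4·10^(74/10) + 3.1·10^(64/10) = 6.200e+08.
L_eq = 10·log₁₀(6.200e+08/9.1) = 78.33 dB.

78.3 dB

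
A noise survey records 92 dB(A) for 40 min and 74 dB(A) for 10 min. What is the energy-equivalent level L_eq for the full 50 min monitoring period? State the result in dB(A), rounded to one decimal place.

The energy average is taken in the linear domain: L_eq = 10·log₁₀[(Σ tᵢ·10^(Lᵢ/10))/T], T = 50 min.
Σ tᵢ·10^(Lᵢ/10) = 40·10^(92/10) + 10·10^(74/10) = 6.365e+10.
L_eq = 10·log₁₀(6.365e+10/50) = 91.05 dB(A).

91.0 dB(A)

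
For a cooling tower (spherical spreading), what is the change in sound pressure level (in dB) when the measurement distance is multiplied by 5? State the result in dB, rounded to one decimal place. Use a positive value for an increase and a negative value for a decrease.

A point source loses 6 dB per doubling of distance; generally ΔL = −20·log₁₀(r₂/r₁).
ΔL = −20·log₁₀(5) = -13.98 dB.

-14.0 dB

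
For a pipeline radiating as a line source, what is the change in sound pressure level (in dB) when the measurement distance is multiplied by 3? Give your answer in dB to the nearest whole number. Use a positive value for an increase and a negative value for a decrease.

-5 dB

With cylindrical spreading the level changes by −10·log₁₀(r₂/r₁).
ΔL = −10·log₁₀(3) = -4.77 dB.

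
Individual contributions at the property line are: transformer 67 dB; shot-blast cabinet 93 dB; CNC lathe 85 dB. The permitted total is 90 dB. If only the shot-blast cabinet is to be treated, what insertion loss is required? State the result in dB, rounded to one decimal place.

4.7 dB

Fixed contribution from the other sources: Σ 10^(L/10) = 10^(67/10) + 10^(85/10) = 3.212e+08 (85.07 dB).
To meet 90 dB overall, the treated shot-blast cabinet may contribute at most 10^(90/10) − 3.212e+08 = 6.788e+08, i.e. 88.32 dB.
Required insertion loss = 93 − 88.32 = 4.68 dB.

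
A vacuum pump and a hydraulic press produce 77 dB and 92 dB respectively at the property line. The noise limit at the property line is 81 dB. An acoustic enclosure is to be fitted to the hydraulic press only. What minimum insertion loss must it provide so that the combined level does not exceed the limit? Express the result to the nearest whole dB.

13 dB

The untreated sources together contribute 10^(77/10) = 5.012e+07, i.e. 77.00 dB.
To meet 81 dB overall, the treated hydraulic press may contribute at most 10^(81/10) − 5.012e+07 = 7.577e+07, i.e. 78.80 dB.
Required insertion loss = 92 − 78.80 = 13.20 dB.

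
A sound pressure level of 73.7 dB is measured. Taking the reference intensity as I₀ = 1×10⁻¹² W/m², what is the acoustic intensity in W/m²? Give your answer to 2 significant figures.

2.3e-05 W/m²

I/I₀ = 10^(73.7/10) = 2.344e+07, so I = 2.344e+07 × 10⁻¹² W/m².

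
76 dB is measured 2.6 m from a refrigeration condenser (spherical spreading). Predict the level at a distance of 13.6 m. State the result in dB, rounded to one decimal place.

61.6 dB

Point-source attenuation: ΔL = 20·log₁₀(r₂/r₁) = 20·log₁₀(13.6/2.6) = 14.371 dB.
L₂ = 76 − 20·log₁₀(13.6/2.6) = 76 − 14.371 = 61.63 dB.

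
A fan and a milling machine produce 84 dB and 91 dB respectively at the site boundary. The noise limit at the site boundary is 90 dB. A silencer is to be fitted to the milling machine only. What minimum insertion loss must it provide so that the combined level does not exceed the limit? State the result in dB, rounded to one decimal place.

2.3 dB

The untreated sources together contribute 10^(84/10) = 2.512e+08, i.e. 84.00 dB.
The limit corresponds to 10^(90/10) = 1.000e+09; subtracting the fixed part leaves 7.488e+08 for the milling machine, i.e. 88.74 dB.
So the milling machine must be reduced from 91 to 88.74 dB: IL = 2.26 dB.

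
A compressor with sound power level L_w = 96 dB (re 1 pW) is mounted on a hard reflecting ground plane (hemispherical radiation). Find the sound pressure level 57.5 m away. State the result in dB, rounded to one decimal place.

Free-field hemispherical radiation: L_p = L_w − 10·log₁₀(2π·r²), r = 57.5 m.
2π·r² = 2.077e+04 m², 10·log₁₀ of that is 43.175 dB.
L_p = 96 − 43.175 = 52.82 dB.

52.8 dB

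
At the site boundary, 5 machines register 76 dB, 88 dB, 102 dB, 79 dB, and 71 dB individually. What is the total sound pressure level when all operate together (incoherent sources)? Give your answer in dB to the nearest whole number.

102 dB

Incoherent sources combine by intensity addition: L_total = 10·log₁₀(Σ 10^(L_i/10)).
Σ 10^(L/10) = 10^(76/10) + 10^(88/10) + 10^(102/10) + 10^(79/10) + 10^(71/10) = 1.661e+10.
L_total = 10·log₁₀(1.661e+10) = 102.20 dB.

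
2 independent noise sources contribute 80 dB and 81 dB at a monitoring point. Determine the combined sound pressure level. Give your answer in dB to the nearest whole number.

84 dB

For uncorrelated sources the intensities add, so convert each level to linear form, sum, and take 10·log₁₀ of the total.
Σ 10^(L/10) = 10^(80/10) + 10^(81/10) = 2.259e+08.
L_total = 10·log₁₀(2.259e+08) = 83.54 dB.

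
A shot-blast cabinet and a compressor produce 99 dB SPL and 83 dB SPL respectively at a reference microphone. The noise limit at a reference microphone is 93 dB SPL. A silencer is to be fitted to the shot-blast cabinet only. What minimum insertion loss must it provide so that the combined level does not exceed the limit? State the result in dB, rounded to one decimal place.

6.5 dB

The untreated sources together contribute 10^(83/10) = 1.995e+08, i.e. 83.00 dB SPL.
To meet 93 dB SPL overall, the treated shot-blast cabinet may contribute at most 10^(93/10) − 1.995e+08 = 1.796e+09, i.e. 92.54 dB SPL.
Required insertion loss = 99 − 92.54 = 6.46 dB.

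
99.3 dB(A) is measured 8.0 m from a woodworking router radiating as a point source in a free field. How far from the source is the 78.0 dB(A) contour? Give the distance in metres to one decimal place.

The 21.3 dB drop corresponds to a distance ratio of 10^(21.3/20) for a point source.
r₂ = 8.0·10^((99.3−78.0)/20) = 8.0·10^(21.3/20) = 92.92 m.

92.9 m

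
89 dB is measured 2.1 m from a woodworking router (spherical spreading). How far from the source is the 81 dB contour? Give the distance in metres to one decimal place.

Point-source spreading drops the level by 20·log₁₀(r₂/r₁); inverting, r₂/r₁ = 10^(ΔL/20).
r₂ = 2.1·10^((89−81)/20) = 2.1·10^(8.0/20) = 5.27 m.

5.3 m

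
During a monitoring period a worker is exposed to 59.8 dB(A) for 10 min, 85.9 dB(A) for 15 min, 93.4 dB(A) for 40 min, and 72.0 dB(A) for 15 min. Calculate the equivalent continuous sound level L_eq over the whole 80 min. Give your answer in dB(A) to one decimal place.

90.7 dB(A)

The energy average is taken in the linear domain: L_eq = 10·log₁₀[(Σ tᵢ·10^(Lᵢ/10))/T], T = 80 min.
Σ tᵢ·10^(Lᵢ/10) = 10·10^(59.8/10) + 15·10^(85.9/10) + 40·10^(93.4/10) + 15·10^(72.0/10) = 9.359e+10.
L_eq = 10·log₁₀(9.359e+10/80) = 90.68 dB(A).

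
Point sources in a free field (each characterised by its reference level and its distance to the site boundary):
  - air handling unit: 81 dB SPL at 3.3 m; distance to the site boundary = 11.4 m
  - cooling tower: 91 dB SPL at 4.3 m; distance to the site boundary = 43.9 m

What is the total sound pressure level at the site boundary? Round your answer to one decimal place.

73.5 dB SPL

Propagate each source to the receiver with L = L_ref − 20·log₁₀(r/r_ref), then add intensities.
air handling unit: 81 − 20·log₁₀(11.4/3.3) = 81 − 10.77 = 70.23 dB SPL.
cooling tower: 91 − 20·log₁₀(43.9/4.3) = 91 − 20.18 = 70.82 dB SPL.
Σ 10^(L/10) = 2.263e+07 → L_total = 10·log₁₀(2.263e+07) = 73.55 dB SPL.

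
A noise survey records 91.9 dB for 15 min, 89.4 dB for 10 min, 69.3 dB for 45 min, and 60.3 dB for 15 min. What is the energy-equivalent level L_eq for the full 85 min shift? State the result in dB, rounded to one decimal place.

85.8 dB

L_eq = 10·log₁₀[(1/T)·Σ tᵢ·10^(Lᵢ/10)] with T = 85 min.
Σ tᵢ·10^(Lᵢ/10) = 15·10^(91.9/10) + 10·10^(89.4/10) + 45·10^(69.3/10) + 15·10^(60.3/10) = 3.234e+10.
L_eq = 10·log₁₀(3.234e+10/85) = 85.80 dB.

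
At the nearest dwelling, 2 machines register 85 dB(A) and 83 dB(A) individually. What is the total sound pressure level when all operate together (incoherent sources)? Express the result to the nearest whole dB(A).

87 dB(A)

For uncorrelated sources the intensities add, so convert each level to linear form, sum, and take 10·log₁₀ of the total.
Σ 10^(L/10) = 10^(85/10) + 10^(83/10) = 5.158e+08.
L_total = 10·log₁₀(5.158e+08) = 87.12 dB(A).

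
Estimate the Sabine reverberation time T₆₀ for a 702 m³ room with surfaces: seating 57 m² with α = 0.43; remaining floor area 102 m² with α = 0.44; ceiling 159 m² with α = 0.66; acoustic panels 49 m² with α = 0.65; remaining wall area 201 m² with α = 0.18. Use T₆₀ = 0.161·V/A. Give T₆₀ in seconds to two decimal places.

0.47 s

Summing Sᵢαᵢ: 57·0.43 + 102·0.44 + 159·0.66 + 49·0.65 + 201·0.18 = 242.36 m².
T₆₀ = 0.161·V/A = 0.161·702/242.36 = 0.466 s.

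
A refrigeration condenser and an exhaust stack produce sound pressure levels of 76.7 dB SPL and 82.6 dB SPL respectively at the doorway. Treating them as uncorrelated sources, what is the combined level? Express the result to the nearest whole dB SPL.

84 dB SPL

For uncorrelated sources the intensities add, so convert each level to linear form, sum, and take 10·log₁₀ of the total.
Σ 10^(L/10) = 10^(76.7/10) + 10^(82.6/10) = 2.287e+08.
L_total = 10·log₁₀(2.287e+08) = 83.59 dB SPL.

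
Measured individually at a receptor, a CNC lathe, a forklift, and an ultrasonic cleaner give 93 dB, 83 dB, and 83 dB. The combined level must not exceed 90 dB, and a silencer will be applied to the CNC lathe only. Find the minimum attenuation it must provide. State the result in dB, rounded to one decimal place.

Everything except the CNC lathe sums to 10^(83/10) + 10^(83/10) = 3.991e+08 in linear terms, 86.01 dB.
The limit corresponds to 10^(90/10) = 1.000e+09; subtracting the fixed part leaves 6.009e+08 for the CNC lathe, i.e. 87.79 dB.
So the CNC lathe must be reduced from 93 to 87.79 dB: IL = 5.21 dB.

5.2 dB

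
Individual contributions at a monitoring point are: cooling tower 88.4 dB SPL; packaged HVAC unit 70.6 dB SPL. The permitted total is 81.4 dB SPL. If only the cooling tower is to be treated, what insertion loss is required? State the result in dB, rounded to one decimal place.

7.4 dB

Fixed contribution from the other source: Σ 10^(L/10) = 10^(70.6/10) = 1.148e+07 (70.60 dB SPL).
The limit corresponds to 10^(81.4/10) = 1.380e+08; subtracting the fixed part leaves 1.266e+08 for the cooling tower, i.e. 81.02 dB SPL.
Required insertion loss = 88.4 − 81.02 = 7.38 dB.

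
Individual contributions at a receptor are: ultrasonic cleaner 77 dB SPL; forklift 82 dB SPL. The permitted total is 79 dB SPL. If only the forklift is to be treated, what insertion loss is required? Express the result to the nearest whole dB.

The untreated sources together contribute 10^(77/10) = 5.012e+07, i.e. 77.00 dB SPL.
To meet 79 dB SPL overall, the treated forklift may contribute at most 10^(79/10) − 5.012e+07 = 2.931e+07, i.e. 74.67 dB SPL.
So the forklift must be reduced from 82 to 74.67 dB SPL: IL = 7.33 dB.

7 dB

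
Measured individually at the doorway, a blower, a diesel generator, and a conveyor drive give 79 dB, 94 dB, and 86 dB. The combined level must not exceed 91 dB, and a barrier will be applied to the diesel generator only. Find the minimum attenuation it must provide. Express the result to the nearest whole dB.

Fixed contribution from the other sources: Σ 10^(L/10) = 10^(79/10) + 10^(86/10) = 4.775e+08 (86.79 dB).
To meet 91 dB overall, the treated diesel generator may contribute at most 10^(91/10) − 4.775e+08 = 7.814e+08, i.e. 88.93 dB.
Required insertion loss = 94 − 88.93 = 5.07 dB.

5 dB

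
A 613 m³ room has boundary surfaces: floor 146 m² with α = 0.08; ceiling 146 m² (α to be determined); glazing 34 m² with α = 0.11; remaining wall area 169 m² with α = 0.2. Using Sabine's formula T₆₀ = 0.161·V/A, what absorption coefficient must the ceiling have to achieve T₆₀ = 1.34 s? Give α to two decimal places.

A = 0.161·V/T₆₀ = 0.161·613/1.34 = 73.65 m² sabins.
Absorption from the other surfaces = 146·0.08 + 34·0.11 + 169·0.2 = 49.22 m², so the ceiling must supply 24.43 m² over 146 m².
α = 24.43/146 = 0.167.

0.17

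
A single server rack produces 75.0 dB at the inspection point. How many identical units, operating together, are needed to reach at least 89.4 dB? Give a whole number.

The shortfall is 89.4 − 75.0 = 14.4 dB, and N units add 10·log₁₀ N, so need 10·log₁₀ N ≥ 14.4.
N ≥ 10^(14.4/10) = 27.542, so N = 28.

28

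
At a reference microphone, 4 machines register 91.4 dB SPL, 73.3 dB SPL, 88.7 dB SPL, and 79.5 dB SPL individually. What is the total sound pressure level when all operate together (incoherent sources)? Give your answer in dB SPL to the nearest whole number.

For uncorrelated sources the intensities add, so convert each level to linear form, sum, and take 10·log₁₀ of the total.
Σ 10^(L/10) = 10^(91.4/10) + 10^(73.3/10) + 10^(88.7/10) + 10^(79.5/10) = 2.232e+09.
L_total = 10·log₁₀(2.232e+09) = 93.49 dB SPL.

93 dB SPL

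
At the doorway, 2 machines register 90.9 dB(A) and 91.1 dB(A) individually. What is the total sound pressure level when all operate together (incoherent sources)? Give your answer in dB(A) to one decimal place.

For uncorrelated sources the intensities add, so convert each level to linear form, sum, and take 10·log₁₀ of the total.
Σ 10^(L/10) = 10^(90.9/10) + 10^(91.1/10) = 2.519e+09.
L_total = 10·log₁₀(2.519e+09) = 94.01 dB(A).

94.0 dB(A)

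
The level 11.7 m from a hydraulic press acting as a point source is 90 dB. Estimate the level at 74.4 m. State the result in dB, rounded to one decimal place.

For a point source, L₂ = L₁ − 20·log₁₀(r₂/r₁).
L₂ = 90 − 20·log₁₀(74.4/11.7) = 90 − 16.068 = 73.93 dB.

73.9 dB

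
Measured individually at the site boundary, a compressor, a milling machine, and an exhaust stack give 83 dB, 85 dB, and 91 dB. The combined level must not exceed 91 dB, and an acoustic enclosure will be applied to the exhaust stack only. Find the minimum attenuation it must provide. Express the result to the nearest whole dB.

Everything except the exhaust stack sums to 10^(83/10) + 10^(85/10) = 5.158e+08 in linear terms, 87.12 dB.
To meet 91 dB overall, the treated exhaust stack may contribute at most 10^(91/10) − 5.158e+08 = 7.432e+08, i.e. 88.71 dB.
Required insertion loss = 91 − 88.71 = 2.29 dB.

2 dB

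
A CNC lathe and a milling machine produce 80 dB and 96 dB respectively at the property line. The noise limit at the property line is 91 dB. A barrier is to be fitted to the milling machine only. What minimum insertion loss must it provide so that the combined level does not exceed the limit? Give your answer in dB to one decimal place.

The untreated sources together contribute 10^(80/10) = 1.000e+08, i.e. 80.00 dB.
The limit corresponds to 10^(91/10) = 1.259e+09; subtracting the fixed part leaves 1.159e+09 for the milling machine, i.e. 90.64 dB.
So the milling machine must be reduced from 96 to 90.64 dB: IL = 5.36 dB.

5.4 dB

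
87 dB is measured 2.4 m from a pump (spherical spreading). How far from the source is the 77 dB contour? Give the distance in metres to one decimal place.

7.6 m

Point-source spreading drops the level by 20·log₁₀(r₂/r₁); inverting, r₂/r₁ = 10^(ΔL/20).
r₂ = 2.4·10^((87−77)/20) = 2.4·10^(10.0/20) = 7.59 m.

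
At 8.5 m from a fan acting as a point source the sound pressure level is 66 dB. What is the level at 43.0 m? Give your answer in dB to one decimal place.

Point-source attenuation: ΔL = 20·log₁₀(r₂/r₁) = 20·log₁₀(43.0/8.5) = 14.081 dB.
L₂ = 66 − 20·log₁₀(43.0/8.5) = 66 − 14.081 = 51.92 dB.

51.9 dB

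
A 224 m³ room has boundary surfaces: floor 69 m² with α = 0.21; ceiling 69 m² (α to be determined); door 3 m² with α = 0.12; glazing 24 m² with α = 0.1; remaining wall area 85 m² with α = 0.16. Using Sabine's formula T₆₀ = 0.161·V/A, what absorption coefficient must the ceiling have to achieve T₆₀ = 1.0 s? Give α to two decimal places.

Required total absorption A = 0.161·224/1.0 = 36.06 m².
Absorption from the other surfaces = 69·0.21 + 3·0.12 + 24·0.1 + 85·0.16 = 30.85 m², so the ceiling must supply 5.21 m² over 69 m².
α = 5.21/69 = 0.076.

0.08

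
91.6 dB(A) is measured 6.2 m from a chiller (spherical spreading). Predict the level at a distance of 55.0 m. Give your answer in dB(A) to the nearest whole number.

Point-source attenuation: ΔL = 20·log₁₀(r₂/r₁) = 20·log₁₀(55.0/6.2) = 18.959 dB.
L₂ = 91.6 − 20·log₁₀(55.0/6.2) = 91.6 − 18.959 = 72.64 dB(A).

73 dB(A)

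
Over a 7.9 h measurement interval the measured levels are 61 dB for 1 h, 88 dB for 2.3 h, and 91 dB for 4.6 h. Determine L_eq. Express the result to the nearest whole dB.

90 dB

L_eq = 10·log₁₀[(1/T)·Σ tᵢ·10^(Lᵢ/10)] with T = 7.9 h.
Σ tᵢ·10^(Lᵢ/10) = 1·10^(61/10) + 2.3·10^(88/10) + 4.6·10^(91/10) = 7.244e+09.
L_eq = 10·log₁₀(7.244e+09/7.9) = 89.62 dB.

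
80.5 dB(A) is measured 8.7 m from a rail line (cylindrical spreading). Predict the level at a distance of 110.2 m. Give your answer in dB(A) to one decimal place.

69.5 dB(A)

Cylindrical spreading from a line source gives a 10·log₁₀(r₂/r₁) drop.
L₂ = 80.5 − 10·log₁₀(110.2/8.7) = 80.5 − 11.027 = 69.47 dB(A).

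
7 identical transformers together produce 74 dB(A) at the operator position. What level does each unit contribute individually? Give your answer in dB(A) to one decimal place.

65.5 dB(A)

7 equal contributions raise the level by 10·log₁₀ 7 = 8.451 dB, so each unit alone gives 74 − 8.451.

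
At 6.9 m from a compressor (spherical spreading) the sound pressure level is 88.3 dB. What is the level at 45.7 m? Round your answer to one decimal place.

71.9 dB

Spherical spreading from a point source gives a 20·log₁₀(r₂/r₁) drop.
L₂ = 88.3 − 20·log₁₀(45.7/6.9) = 88.3 − 16.421 = 71.88 dB.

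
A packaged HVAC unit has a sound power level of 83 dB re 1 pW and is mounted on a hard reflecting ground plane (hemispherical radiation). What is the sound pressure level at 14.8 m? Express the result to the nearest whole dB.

52 dB

Free-field hemispherical radiation: L_p = L_w − 10·log₁₀(2π·r²), r = 14.8 m.
2π·r² = 1376 m², 10·log₁₀ of that is 31.387 dB.
L_p = 83 − 31.387 = 51.61 dB.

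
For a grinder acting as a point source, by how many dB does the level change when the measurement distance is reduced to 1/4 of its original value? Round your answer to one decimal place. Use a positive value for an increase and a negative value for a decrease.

With spherical spreading the level changes by −20·log₁₀(r₂/r₁).
ΔL = −20·log₁₀(0.25) = +12.04 dB.

+12.0 dB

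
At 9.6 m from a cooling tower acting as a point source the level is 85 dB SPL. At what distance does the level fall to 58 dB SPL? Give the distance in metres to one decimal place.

Point-source spreading drops the level by 20·log₁₀(r₂/r₁); inverting, r₂/r₁ = 10^(ΔL/20).
r₂ = 9.6·10^((85−58)/20) = 9.6·10^(27.0/20) = 214.92 m.

214.9 m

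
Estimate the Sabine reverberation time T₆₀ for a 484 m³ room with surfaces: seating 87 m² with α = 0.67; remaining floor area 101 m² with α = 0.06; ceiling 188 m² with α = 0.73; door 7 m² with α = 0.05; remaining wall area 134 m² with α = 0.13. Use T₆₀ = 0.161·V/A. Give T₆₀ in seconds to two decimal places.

Total absorption A = 87·0.67 + 101·0.06 + 188·0.73 + 7·0.05 + 134·0.13 = 219.36 m² sabins.
T₆₀ = 0.161 × 484 / 219.36 = 0.355 s.

0.36 s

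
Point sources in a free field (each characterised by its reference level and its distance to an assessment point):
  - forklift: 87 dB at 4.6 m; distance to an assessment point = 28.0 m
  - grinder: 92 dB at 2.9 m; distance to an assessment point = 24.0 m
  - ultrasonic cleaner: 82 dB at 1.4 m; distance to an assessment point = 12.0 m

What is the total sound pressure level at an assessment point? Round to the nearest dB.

76 dB

Propagate each source to the receiver with L = L_ref − 20·log₁₀(r/r_ref), then add intensities.
forklift: 87 − 20·log₁₀(28.0/4.6) = 87 − 15.69 = 71.31 dB.
grinder: 92 − 20·log₁₀(24.0/2.9) = 92 − 18.36 = 73.64 dB.
ultrasonic cleaner: 82 − 20·log₁₀(12.0/1.4) = 82 − 18.66 = 63.34 dB.
Σ 10^(L/10) = 3.882e+07 → L_total = 10·log₁₀(3.882e+07) = 75.89 dB.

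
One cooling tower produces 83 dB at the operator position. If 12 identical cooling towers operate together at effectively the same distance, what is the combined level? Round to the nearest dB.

N identical incoherent sources raise the level by 10·log₁₀ N.
L_total = 83 + 10·log₁₀(12) = 83 + 10.792 = 93.79 dB.

94 dB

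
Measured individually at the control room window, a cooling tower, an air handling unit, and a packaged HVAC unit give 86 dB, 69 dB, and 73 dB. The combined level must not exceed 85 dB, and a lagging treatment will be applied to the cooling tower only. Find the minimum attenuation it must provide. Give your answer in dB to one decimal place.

Everything except the cooling tower sums to 10^(69/10) + 10^(73/10) = 2.790e+07 in linear terms, 74.46 dB.
To meet 85 dB overall, the treated cooling tower may contribute at most 10^(85/10) − 2.790e+07 = 2.883e+08, i.e. 84.60 dB.
So the cooling tower must be reduced from 86 to 84.60 dB: IL = 1.40 dB.

1.4 dB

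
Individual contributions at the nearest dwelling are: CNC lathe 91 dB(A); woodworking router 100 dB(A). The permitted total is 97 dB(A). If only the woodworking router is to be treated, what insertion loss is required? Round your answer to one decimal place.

4.3 dB

Fixed contribution from the other source: Σ 10^(L/10) = 10^(91/10) = 1.259e+09 (91.00 dB(A)).
The limit corresponds to 10^(97/10) = 5.012e+09; subtracting the fixed part leaves 3.753e+09 for the woodworking router, i.e. 95.74 dB(A).
Required insertion loss = 100 − 95.74 = 4.26 dB.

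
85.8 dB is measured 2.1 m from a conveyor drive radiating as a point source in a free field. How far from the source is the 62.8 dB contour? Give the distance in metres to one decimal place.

For a point source L₁ − L₂ = 20·log₁₀(r₂/r₁), so r₂ = r₁·10^((L₁−L₂)/20).
r₂ = 2.1·10^((85.8−62.8)/20) = 2.1·10^(23.0/20) = 29.66 m.

29.7 m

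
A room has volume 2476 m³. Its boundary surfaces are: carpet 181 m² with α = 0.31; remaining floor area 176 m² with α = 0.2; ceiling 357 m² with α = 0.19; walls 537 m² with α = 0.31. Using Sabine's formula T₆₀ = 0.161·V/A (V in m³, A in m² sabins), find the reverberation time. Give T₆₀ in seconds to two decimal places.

Summing Sᵢαᵢ: 181·0.31 + 176·0.2 + 357·0.19 + 537·0.31 = 325.61 m².
T₆₀ = 0.161 × 2476 / 325.61 = 1.224 s.

1.22 s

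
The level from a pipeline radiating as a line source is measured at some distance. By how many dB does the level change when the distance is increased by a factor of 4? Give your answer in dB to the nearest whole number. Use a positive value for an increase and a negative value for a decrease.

-6 dB

A line source loses 3 dB per doubling of distance; generally ΔL = −10·log₁₀(r₂/r₁).
ΔL = −10·log₁₀(4) = -6.02 dB.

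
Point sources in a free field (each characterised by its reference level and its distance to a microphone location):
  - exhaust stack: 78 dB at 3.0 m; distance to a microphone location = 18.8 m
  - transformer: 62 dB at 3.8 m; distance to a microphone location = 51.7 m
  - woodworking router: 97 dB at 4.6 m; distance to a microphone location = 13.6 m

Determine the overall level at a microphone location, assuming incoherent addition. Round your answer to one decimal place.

First find each source's level at the receiver (point-source: −20·log₁₀(r/r_ref)), then combine on an intensity basis.
exhaust stack: 78 − 20·log₁₀(18.8/3.0) = 78 − 15.94 = 62.06 dB.
transformer: 62 − 20·log₁₀(51.7/3.8) = 62 − 22.67 = 39.33 dB.
woodworking router: 97 − 20·log₁₀(13.6/4.6) = 97 − 9.42 = 87.58 dB.
Σ 10^(L/10) = 5.750e+08 → L_total = 10·log₁₀(5.750e+08) = 87.60 dB.

87.6 dB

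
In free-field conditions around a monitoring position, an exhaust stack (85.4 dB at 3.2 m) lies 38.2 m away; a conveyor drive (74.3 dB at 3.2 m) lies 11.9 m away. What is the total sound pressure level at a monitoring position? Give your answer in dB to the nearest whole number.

Propagate each source to the receiver with L = L_ref − 20·log₁₀(r/r_ref), then add intensities.
exhaust stack: 85.4 − 20·log₁₀(38.2/3.2) = 85.4 − 21.54 = 63.86 dB.
conveyor drive: 74.3 − 20·log₁₀(11.9/3.2) = 74.3 − 11.41 = 62.89 dB.
Σ 10^(L/10) = 4.379e+06 → L_total = 10·log₁₀(4.379e+06) = 66.41 dB.

66 dB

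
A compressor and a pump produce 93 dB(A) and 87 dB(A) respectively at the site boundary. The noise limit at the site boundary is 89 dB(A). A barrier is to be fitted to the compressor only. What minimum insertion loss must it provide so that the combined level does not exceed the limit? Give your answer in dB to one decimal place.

8.3 dB

The untreated sources together contribute 10^(87/10) = 5.012e+08, i.e. 87.00 dB(A).
The limit corresponds to 10^(89/10) = 7.943e+08; subtracting the fixed part leaves 2.931e+08 for the compressor, i.e. 84.67 dB(A).
So the compressor must be reduced from 93 to 84.67 dB(A): IL = 8.33 dB.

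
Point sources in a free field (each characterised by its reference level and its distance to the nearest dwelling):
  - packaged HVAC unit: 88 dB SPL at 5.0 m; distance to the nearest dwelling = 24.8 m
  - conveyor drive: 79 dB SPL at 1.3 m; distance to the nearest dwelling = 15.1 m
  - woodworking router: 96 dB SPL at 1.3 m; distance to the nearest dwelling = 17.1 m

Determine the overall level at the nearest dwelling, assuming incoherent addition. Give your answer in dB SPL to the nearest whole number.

Propagate each source to the receiver with L = L_ref − 20·log₁₀(r/r_ref), then add intensities.
packaged HVAC unit: 88 − 20·log₁₀(24.8/5.0) = 88 − 13.91 = 74.09 dB SPL.
conveyor drive: 79 − 20·log₁₀(15.1/1.3) = 79 − 21.30 = 57.70 dB SPL.
woodworking router: 96 − 20·log₁₀(17.1/1.3) = 96 − 22.38 = 73.62 dB SPL.
Σ 10^(L/10) = 4.924e+07 → L_total = 10·log₁₀(4.924e+07) = 76.92 dB SPL.

77 dB SPL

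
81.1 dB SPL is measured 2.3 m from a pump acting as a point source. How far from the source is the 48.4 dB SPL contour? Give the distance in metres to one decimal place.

For a point source L₁ − L₂ = 20·log₁₀(r₂/r₁), so r₂ = r₁·10^((L₁−L₂)/20).
r₂ = 2.3·10^((81.1−48.4)/20) = 2.3·10^(32.7/20) = 99.25 m.

99.2 m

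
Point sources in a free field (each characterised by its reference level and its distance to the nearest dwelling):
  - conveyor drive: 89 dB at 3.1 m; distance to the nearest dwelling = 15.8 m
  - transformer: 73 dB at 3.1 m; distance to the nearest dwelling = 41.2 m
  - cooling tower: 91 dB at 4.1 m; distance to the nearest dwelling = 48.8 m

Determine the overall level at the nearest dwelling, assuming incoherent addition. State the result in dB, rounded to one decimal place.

Apply inverse-square spreading to bring every level to the receiver, then sum 10^(L/10).
conveyor drive: 89 − 20·log₁₀(15.8/3.1) = 89 − 14.15 = 74.85 dB.
transformer: 73 − 20·log₁₀(41.2/3.1) = 73 − 22.47 = 50.53 dB.
cooling tower: 91 − 20·log₁₀(48.8/4.1) = 91 − 21.51 = 69.49 dB.
Σ 10^(L/10) = 3.958e+07 → L_total = 10·log₁₀(3.958e+07) = 75.97 dB.

76.0 dB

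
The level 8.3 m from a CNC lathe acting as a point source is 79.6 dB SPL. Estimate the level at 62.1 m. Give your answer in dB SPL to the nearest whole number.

Spherical spreading from a point source gives a 20·log₁₀(r₂/r₁) drop.
L₂ = 79.6 − 20·log₁₀(62.1/8.3) = 79.6 − 17.480 = 62.12 dB SPL.

62 dB SPL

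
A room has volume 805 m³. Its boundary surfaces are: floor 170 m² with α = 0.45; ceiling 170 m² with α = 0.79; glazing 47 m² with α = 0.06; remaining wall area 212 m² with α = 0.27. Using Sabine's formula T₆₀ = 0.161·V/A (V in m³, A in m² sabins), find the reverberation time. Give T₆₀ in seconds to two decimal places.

0.48 s

Summing Sᵢαᵢ: 170·0.45 + 170·0.79 + 47·0.06 + 212·0.27 = 270.86 m².
T₆₀ = 0.161·V/A = 0.161·805/270.86 = 0.478 s.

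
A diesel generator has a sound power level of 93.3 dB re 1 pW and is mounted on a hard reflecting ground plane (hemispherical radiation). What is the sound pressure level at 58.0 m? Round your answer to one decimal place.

L_p = L_w − 10·log₁₀(2π·r²) with r = 58.0 m.
2π·r² = 2.114e+04 m², 10·log₁₀ of that is 43.250 dB.
L_p = 93.3 − 43.250 = 50.05 dB.

50.0 dB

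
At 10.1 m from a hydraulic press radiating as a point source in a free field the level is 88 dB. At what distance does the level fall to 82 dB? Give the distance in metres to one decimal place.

20.2 m

Point-source spreading drops the level by 20·log₁₀(r₂/r₁); inverting, r₂/r₁ = 10^(ΔL/20).
r₂ = 10.1·10^((88−82)/20) = 10.1·10^(6.0/20) = 20.15 m.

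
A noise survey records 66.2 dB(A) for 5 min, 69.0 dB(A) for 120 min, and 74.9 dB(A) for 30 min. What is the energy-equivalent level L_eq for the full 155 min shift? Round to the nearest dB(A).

The energy average is taken in the linear domain: L_eq = 10·log₁₀[(Σ tᵢ·10^(Lᵢ/10))/T], T = 155 min.
Σ tᵢ·10^(Lᵢ/10) = 5·10^(66.2/10) + 120·10^(69.0/10) + 30·10^(74.9/10) = 1.901e+09.
L_eq = 10·log₁₀(1.901e+09/155) = 70.89 dB(A).

71 dB(A)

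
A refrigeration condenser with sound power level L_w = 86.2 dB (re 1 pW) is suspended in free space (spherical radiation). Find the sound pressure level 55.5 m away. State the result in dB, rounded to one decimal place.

40.3 dB

L_p = L_w − 10·log₁₀(4π·r²) with r = 55.5 m.
4π·r² = 3.871e+04 m², 10·log₁₀ of that is 45.878 dB.
L_p = 86.2 − 45.878 = 40.32 dB.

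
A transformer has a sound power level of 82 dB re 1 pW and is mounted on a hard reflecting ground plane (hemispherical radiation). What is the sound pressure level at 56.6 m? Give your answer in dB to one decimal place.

L_p = L_w − 10·log₁₀(2π·r²) with r = 56.6 m.
2π·r² = 2.013e+04 m², 10·log₁₀ of that is 43.038 dB.
L_p = 82 − 43.038 = 38.96 dB.

39.0 dB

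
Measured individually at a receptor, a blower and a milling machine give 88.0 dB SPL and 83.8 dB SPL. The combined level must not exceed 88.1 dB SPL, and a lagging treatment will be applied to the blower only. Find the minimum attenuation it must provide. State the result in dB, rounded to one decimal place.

1.9 dB

Fixed contribution from the other source: Σ 10^(L/10) = 10^(83.8/10) = 2.399e+08 (83.80 dB SPL).
The limit corresponds to 10^(88.1/10) = 6.457e+08; subtracting the fixed part leaves 4.058e+08 for the blower, i.e. 86.08 dB SPL.
Required insertion loss = 88.0 − 86.08 = 1.92 dB.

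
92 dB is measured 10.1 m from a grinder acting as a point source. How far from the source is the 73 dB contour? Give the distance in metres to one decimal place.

The 19.0 dB drop corresponds to a distance ratio of 10^(19.0/20) for a point source.
r₂ = 10.1·10^((92−73)/20) = 10.1·10^(19.0/20) = 90.02 m.

90.0 m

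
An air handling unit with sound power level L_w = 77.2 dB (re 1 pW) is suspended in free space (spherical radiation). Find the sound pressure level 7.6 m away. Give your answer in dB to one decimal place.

Free-field spherical radiation: L_p = L_w − 10·log₁₀(4π·r²), r = 7.6 m.
4π·r² = 725.8 m², 10·log₁₀ of that is 28.608 dB.
L_p = 77.2 − 28.608 = 48.59 dB.

48.6 dB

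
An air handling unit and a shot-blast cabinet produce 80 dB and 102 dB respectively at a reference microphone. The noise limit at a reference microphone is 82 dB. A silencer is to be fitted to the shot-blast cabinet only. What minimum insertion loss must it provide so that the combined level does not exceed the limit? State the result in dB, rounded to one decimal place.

Everything except the shot-blast cabinet sums to 10^(80/10) = 1.000e+08 in linear terms, 80.00 dB.
The limit corresponds to 10^(82/10) = 1.585e+08; subtracting the fixed part leaves 5.849e+07 for the shot-blast cabinet, i.e. 77.67 dB.
So the shot-blast cabinet must be reduced from 102 to 77.67 dB: IL = 24.33 dB.

24.3 dB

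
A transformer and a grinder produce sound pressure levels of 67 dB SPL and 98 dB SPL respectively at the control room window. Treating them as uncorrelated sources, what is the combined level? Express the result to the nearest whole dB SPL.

For uncorrelated sources the intensities add, so convert each level to linear form, sum, and take 10·log₁₀ of the total.
Σ 10^(L/10) = 10^(67/10) + 10^(98/10) = 6.315e+09.
L_total = 10·log₁₀(6.315e+09) = 98.00 dB SPL.

98 dB SPL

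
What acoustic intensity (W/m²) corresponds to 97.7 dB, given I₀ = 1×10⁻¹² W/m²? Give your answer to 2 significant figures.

0.0059 W/m²

L = 10·log₁₀(I/I₀) ⇒ I = I₀·10^(L/10) = 10⁻¹² × 10^9.77.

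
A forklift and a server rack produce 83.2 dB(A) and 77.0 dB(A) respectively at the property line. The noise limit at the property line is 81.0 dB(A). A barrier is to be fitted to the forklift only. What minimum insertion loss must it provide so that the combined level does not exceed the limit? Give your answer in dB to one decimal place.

Fixed contribution from the other source: Σ 10^(L/10) = 10^(77.0/10) = 5.012e+07 (77.00 dB(A)).
The limit corresponds to 10^(81.0/10) = 1.259e+08; subtracting the fixed part leaves 7.577e+07 for the forklift, i.e. 78.80 dB(A).
Required insertion loss = 83.2 − 78.80 = 4.40 dB.

4.4 dB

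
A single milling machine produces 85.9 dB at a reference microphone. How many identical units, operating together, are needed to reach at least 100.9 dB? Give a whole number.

32

The shortfall is 100.9 − 85.9 = 15.0 dB, and N units add 10·log₁₀ N, so need 10·log₁₀ N ≥ 15.0.
N ≥ 10^(15.0/10) = 31.623, so N = 32.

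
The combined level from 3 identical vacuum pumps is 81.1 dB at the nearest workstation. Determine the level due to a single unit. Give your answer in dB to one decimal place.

76.3 dB

3 equal contributions raise the level by 10·log₁₀ 3 = 4.771 dB, so each unit alone gives 81.1 − 4.771.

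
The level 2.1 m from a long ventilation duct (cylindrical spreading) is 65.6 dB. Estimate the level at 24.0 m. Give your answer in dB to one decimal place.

55.0 dB

Line-source attenuation: ΔL = 10·log₁₀(r₂/r₁) = 10·log₁₀(24.0/2.1) = 10.580 dB.
L₂ = 65.6 − 10·log₁₀(24.0/2.1) = 65.6 − 10.580 = 55.02 dB.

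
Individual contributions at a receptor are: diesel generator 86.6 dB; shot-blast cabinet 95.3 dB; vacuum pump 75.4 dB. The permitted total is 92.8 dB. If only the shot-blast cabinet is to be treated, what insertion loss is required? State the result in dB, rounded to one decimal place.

Fixed contribution from the other sources: Σ 10^(L/10) = 10^(86.6/10) + 10^(75.4/10) = 4.918e+08 (86.92 dB).
The limit corresponds to 10^(92.8/10) = 1.905e+09; subtracting the fixed part leaves 1.414e+09 for the shot-blast cabinet, i.e. 91.50 dB.
Required insertion loss = 95.3 − 91.50 = 3.80 dB.

3.8 dB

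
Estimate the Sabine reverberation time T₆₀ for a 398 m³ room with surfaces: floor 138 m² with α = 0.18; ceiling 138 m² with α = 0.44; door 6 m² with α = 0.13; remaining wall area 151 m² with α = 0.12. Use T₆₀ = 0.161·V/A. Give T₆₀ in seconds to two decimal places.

Summing Sᵢαᵢ: 138·0.18 + 138·0.44 + 6·0.13 + 151·0.12 = 104.46 m².
T₆₀ = 0.161·V/A = 0.161·398/104.46 = 0.613 s.

0.61 s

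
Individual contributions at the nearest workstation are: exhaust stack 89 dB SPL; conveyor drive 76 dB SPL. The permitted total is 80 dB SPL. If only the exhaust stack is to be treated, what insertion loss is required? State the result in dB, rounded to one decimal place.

11.2 dB

Fixed contribution from the other source: Σ 10^(L/10) = 10^(76/10) = 3.981e+07 (76.00 dB SPL).
The limit corresponds to 10^(80/10) = 1.000e+08; subtracting the fixed part leaves 6.019e+07 for the exhaust stack, i.e. 77.80 dB SPL.
Required insertion loss = 89 − 77.80 = 11.20 dB.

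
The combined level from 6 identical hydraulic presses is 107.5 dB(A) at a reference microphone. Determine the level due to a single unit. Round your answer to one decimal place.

For N identical incoherent sources L_total = L₁ + 10·log₁₀ N, so L₁ = 107.5 − 10·log₁₀(6) = 107.5 − 7.782.

99.7 dB(A)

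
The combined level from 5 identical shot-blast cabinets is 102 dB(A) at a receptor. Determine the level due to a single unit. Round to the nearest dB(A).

5 equal contributions raise the level by 10·log₁₀ 5 = 6.990 dB, so each unit alone gives 102 − 6.990.

95 dB(A)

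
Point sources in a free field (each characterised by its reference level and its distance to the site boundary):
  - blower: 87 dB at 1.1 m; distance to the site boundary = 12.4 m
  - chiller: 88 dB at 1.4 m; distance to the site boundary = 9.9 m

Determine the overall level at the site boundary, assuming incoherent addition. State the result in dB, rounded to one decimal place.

72.2 dB

First find each source's level at the receiver (point-source: −20·log₁₀(r/r_ref)), then combine on an intensity basis.
blower: 87 − 20·log₁₀(12.4/1.1) = 87 − 21.04 = 65.96 dB.
chiller: 88 − 20·log₁₀(9.9/1.4) = 88 − 16.99 = 71.01 dB.
Σ 10^(L/10) = 1.656e+07 → L_total = 10·log₁₀(1.656e+07) = 72.19 dB.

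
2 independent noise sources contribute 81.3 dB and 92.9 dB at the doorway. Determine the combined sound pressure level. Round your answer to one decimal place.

93.2 dB

For uncorrelated sources the intensities add, so convert each level to linear form, sum, and take 10·log₁₀ of the total.
Σ 10^(L/10) = 10^(81.3/10) + 10^(92.9/10) = 2.085e+09.
L_total = 10·log₁₀(2.085e+09) = 93.19 dB.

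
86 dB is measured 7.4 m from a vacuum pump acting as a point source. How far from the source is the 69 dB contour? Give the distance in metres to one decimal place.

The 17.0 dB drop corresponds to a distance ratio of 10^(17.0/20) for a point source.
r₂ = 7.4·10^((86−69)/20) = 7.4·10^(17.0/20) = 52.39 m.

52.4 m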